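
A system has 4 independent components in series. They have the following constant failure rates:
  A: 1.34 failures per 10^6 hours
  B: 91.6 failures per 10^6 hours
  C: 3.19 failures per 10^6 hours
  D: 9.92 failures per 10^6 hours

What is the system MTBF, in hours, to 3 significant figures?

9430

Series of exponential components: λ_sys = Σ λ_i
λ_sys = 0.00000134 + 0.0000916 + 0.00000319 + 0.00000992 = 1.0605e-04 /h
MTBF = 1 / λ_sys = 9430 h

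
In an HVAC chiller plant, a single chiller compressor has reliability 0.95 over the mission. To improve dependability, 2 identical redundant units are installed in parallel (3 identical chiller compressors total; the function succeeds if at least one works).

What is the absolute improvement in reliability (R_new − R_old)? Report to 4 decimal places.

0.0499

R_before = 0.95
R_after = 1 − (1 − 0.95)^3 = 0.9999
ΔR = 0.9999 − 0.95 = 0.0499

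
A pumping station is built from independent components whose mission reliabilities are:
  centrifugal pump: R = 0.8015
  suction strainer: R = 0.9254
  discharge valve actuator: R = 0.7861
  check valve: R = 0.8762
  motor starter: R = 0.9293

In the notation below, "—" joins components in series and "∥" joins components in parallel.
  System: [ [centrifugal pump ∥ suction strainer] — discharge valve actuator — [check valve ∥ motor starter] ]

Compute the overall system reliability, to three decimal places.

0.768

Parallel (centrifugal pump and suction strainer): 1 − (1 − 0.80150)(1 − 0.92540) = 0.98519
Parallel (check valve and motor starter): 1 − (1 − 0.87620)(1 − 0.92930) = 0.99125
Series ([0.98519], discharge valve actuator, and [0.99125]): 0.98519 × 0.78610 × 0.99125 = 0.768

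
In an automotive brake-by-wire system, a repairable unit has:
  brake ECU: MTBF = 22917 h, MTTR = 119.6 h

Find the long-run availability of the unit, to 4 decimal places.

0.9948

A(brake ECU) = MTBF/(MTBF+MTTR) = 22917/(22917+119.6) = 0.9948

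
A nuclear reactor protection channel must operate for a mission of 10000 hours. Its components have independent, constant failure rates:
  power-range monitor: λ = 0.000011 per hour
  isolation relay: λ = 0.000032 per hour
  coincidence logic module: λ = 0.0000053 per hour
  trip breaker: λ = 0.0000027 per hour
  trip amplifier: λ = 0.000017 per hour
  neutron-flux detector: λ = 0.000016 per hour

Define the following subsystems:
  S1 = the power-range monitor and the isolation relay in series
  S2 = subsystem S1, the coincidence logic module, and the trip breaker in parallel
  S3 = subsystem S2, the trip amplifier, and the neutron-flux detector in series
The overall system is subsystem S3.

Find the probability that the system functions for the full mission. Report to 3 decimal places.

0.719

R(power-range monitor) = exp(−0.000011 × 10000) = 0.89583
R(isolation relay) = exp(−0.000032 × 10000) = 0.72615
R(coincidence logic module) = exp(−0.0000053 × 10000) = 0.94838
R(trip breaker) = exp(−0.0000027 × 10000) = 0.97336
R(trip amplifier) = exp(−0.000017 × 10000) = 0.84366
R(neutron-flux detector) = exp(−0.000016 × 10000) = 0.85214
Series (power-range monitor and isolation relay): 0.89583 × 0.72615 = 0.65051
Parallel ([0.65051], coincidence logic module, and trip breaker): 1 − (1 − 0.65051)(1 − 0.94838)(1 − 0.97336) = 0.99952
Series ([0.99952], trip amplifier, and neutron-flux detector): 0.99952 × 0.84366 × 0.85214 = 0.719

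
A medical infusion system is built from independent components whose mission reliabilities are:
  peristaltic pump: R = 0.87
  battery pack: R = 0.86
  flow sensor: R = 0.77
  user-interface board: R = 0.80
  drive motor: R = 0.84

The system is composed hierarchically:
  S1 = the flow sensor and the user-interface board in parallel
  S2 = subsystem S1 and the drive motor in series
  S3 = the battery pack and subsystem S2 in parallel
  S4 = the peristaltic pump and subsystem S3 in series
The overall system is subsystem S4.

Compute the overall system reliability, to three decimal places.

0.846

Parallel (flow sensor and user-interface board): 1 − (1 − 0.77000)(1 − 0.80000) = 0.95400
Series ([0.95400] and drive motor): 0.95400 × 0.84000 = 0.80136
Parallel (battery pack and [0.80136]): 1 − (1 − 0.86000)(1 − 0.80136) = 0.97219
Series (peristaltic pump and [0.97219]): 0.87000 × 0.97219 = 0.846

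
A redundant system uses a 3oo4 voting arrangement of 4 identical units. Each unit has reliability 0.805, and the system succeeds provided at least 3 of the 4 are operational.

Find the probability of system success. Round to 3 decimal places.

0.827

R = Σ_{i=3}^{4} C(4,i) p^i (1−p)^{4−i} with p = 0.805
C(4,3)·0.805^3·0.195^1 = 0.40689
C(4,4)·0.805^4·0.195^0 = 0.41994
Sum = 0.827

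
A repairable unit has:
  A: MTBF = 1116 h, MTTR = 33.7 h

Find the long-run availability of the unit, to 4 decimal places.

A(A) = MTBF/(MTBF+MTTR) = 1116/(1116+33.7) = 0.9707

0.9707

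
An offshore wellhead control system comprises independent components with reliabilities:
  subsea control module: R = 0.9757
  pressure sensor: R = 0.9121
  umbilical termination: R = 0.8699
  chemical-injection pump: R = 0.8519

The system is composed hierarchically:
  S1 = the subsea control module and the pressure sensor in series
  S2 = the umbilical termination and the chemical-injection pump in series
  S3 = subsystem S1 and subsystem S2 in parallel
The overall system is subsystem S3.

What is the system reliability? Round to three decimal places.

Series (subsea control module and pressure sensor): 0.97570 × 0.91210 = 0.88994
Series (umbilical termination and chemical-injection pump): 0.86990 × 0.85190 = 0.74107
Parallel ([0.88994] and [0.74107]): 1 − (1 − 0.88994)(1 − 0.74107) = 0.972

0.972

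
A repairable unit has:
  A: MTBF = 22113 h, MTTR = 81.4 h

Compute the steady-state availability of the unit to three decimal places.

0.996

A(A) = MTBF/(MTBF+MTTR) = 22113/(22113+81.4) = 0.996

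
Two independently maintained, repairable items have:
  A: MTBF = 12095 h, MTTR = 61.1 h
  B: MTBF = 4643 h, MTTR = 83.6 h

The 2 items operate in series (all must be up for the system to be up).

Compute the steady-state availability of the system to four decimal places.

A(A) = MTBF/(MTBF+MTTR) = 12095/(12095+61.1) = 0.994974
A(B) = MTBF/(MTBF+MTTR) = 4643/(4643+83.6) = 0.982313
Series availability: 0.994974 × 0.982313 = 0.9774

0.9774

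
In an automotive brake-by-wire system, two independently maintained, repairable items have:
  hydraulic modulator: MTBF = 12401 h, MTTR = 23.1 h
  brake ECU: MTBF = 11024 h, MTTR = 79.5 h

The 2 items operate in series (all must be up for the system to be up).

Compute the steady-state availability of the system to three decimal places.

0.991

A(hydraulic modulator) = MTBF/(MTBF+MTTR) = 12401/(12401+23.1) = 0.998141
A(brake ECU) = MTBF/(MTBF+MTTR) = 11024/(11024+79.5) = 0.992840
Series availability: 0.998141 × 0.992840 = 0.991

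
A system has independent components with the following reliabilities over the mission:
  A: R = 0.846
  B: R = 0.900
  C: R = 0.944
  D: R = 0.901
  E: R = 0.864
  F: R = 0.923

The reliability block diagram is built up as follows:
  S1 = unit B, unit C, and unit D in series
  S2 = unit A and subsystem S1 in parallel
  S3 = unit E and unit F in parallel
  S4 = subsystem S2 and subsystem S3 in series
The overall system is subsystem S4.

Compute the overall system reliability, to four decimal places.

Series (B, C, and D): 0.900000 × 0.944000 × 0.901000 = 0.765490
Parallel (A and [0.765490]): 1 − (1 − 0.846000)(1 − 0.765490) = 0.963885
Parallel (E and F): 1 − (1 − 0.864000)(1 − 0.923000) = 0.989528
Series ([0.963885] and [0.989528]): 0.963885 × 0.989528 = 0.9538

0.9538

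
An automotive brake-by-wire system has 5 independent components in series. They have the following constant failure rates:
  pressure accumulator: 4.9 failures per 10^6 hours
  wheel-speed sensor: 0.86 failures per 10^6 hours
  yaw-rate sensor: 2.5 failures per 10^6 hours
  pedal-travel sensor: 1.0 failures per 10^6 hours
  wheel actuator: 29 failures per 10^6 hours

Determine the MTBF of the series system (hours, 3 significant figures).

Series of exponential components: λ_sys = Σ λ_i
λ_sys = 0.0000049 + 0.00000086 + 0.0000025 + 0.0000010 + 0.000029 = 3.8260e-05 /h
MTBF = 1 / λ_sys = 26100 h

26100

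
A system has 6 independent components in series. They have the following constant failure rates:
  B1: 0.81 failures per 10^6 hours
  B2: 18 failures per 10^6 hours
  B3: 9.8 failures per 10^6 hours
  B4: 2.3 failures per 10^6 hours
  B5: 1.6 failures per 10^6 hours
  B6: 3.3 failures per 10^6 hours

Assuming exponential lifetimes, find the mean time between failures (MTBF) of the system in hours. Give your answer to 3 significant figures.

Series of exponential components: λ_sys = Σ λ_i
λ_sys = 0.00000081 + 0.000018 + 0.0000098 + 0.0000023 + 0.0000016 + 0.0000033 = 3.5810e-05 /h
MTBF = 1 / λ_sys = 27900 h

27900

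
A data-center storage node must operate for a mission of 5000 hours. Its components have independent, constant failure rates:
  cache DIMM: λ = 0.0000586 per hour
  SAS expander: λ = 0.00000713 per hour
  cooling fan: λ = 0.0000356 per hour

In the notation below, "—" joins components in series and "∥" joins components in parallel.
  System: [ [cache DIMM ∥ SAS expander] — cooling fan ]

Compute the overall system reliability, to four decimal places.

R(cache DIMM) = exp(−0.0000586 × 5000) = 0.746022
R(SAS expander) = exp(−0.00000713 × 5000) = 0.964978
R(cooling fan) = exp(−0.0000356 × 5000) = 0.836942
Parallel (cache DIMM and SAS expander): 1 − (1 − 0.746022)(1 − 0.964978) = 0.991105
Series ([0.991105] and cooling fan): 0.991105 × 0.836942 = 0.8295

0.8295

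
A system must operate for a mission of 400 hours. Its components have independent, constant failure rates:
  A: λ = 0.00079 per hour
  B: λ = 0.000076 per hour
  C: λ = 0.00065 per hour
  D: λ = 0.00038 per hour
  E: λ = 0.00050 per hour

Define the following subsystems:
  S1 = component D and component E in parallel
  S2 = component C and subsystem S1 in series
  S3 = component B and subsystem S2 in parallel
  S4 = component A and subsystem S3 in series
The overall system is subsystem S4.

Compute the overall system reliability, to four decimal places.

0.7236

R(A) = exp(−0.00079 × 400) = 0.729059
R(B) = exp(−0.000076 × 400) = 0.970057
R(C) = exp(−0.00065 × 400) = 0.771052
R(D) = exp(−0.00038 × 400) = 0.858988
R(E) = exp(−0.00050 × 400) = 0.818731
Parallel (D and E): 1 − (1 − 0.858988)(1 − 0.818731) = 0.974439
Series (C and [0.974439]): 0.771052 × 0.974439 = 0.751343
Parallel (B and [0.751343]): 1 − (1 − 0.970057)(1 − 0.751343) = 0.992554
Series (A and [0.992554]): 0.729059 × 0.992554 = 0.7236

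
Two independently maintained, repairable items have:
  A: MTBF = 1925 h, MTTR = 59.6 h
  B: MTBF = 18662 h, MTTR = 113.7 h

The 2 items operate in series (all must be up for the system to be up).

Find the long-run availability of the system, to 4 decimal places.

0.9641

A(A) = MTBF/(MTBF+MTTR) = 1925/(1925+59.6) = 0.969969
A(B) = MTBF/(MTBF+MTTR) = 18662/(18662+113.7) = 0.993944
Series availability: 0.969969 × 0.993944 = 0.9641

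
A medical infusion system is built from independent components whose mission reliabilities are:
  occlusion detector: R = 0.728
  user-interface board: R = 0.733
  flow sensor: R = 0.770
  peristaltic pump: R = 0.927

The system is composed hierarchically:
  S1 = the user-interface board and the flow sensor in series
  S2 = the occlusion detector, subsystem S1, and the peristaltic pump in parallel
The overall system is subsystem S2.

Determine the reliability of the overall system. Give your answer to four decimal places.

Series (user-interface board and flow sensor): 0.733000 × 0.770000 = 0.564410
Parallel (occlusion detector, [0.564410], and peristaltic pump): 1 − (1 − 0.728000)(1 − 0.564410)(1 − 0.927000) = 0.9914

0.9914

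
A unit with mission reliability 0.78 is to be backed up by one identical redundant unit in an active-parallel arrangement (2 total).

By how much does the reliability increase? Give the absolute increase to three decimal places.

0.172

R_before = 0.78
R_after = 1 − (1 − 0.78)^2 = 0.952
ΔR = 0.952 − 0.78 = 0.172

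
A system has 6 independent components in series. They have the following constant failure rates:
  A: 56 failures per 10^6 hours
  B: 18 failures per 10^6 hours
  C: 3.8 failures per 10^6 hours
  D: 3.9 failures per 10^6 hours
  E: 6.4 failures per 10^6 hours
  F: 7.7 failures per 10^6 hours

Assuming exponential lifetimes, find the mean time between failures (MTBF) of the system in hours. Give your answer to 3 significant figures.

Series of exponential components: λ_sys = Σ λ_i
λ_sys = 0.000056 + 0.000018 + 0.0000038 + 0.0000039 + 0.0000064 + 0.0000077 = 9.5800e-05 /h
MTBF = 1 / λ_sys = 10400 h

10400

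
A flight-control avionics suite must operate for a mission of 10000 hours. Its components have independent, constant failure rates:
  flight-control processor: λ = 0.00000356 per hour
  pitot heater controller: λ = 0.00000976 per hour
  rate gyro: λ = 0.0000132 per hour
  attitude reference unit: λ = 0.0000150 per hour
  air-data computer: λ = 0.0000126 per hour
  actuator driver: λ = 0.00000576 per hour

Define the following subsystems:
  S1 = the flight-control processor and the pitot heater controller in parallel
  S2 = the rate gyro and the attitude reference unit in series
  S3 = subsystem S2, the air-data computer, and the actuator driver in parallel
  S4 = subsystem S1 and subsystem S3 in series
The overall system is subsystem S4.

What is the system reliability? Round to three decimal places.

R(flight-control processor) = exp(−0.00000356 × 10000) = 0.96503
R(pitot heater controller) = exp(−0.00000976 × 10000) = 0.90701
R(rate gyro) = exp(−0.0000132 × 10000) = 0.87634
R(attitude reference unit) = exp(−0.0000150 × 10000) = 0.86071
R(air-data computer) = exp(−0.0000126 × 10000) = 0.88161
R(actuator driver) = exp(−0.00000576 × 10000) = 0.94403
Parallel (flight-control processor and pitot heater controller): 1 − (1 − 0.96503)(1 − 0.90701) = 0.99675
Series (rate gyro and attitude reference unit): 0.87634 × 0.86071 = 0.75427
Parallel ([0.75427], air-data computer, and actuator driver): 1 − (1 − 0.75427)(1 − 0.88161)(1 − 0.94403) = 0.99837
Series ([0.99675] and [0.99837]): 0.99675 × 0.99837 = 0.995

0.995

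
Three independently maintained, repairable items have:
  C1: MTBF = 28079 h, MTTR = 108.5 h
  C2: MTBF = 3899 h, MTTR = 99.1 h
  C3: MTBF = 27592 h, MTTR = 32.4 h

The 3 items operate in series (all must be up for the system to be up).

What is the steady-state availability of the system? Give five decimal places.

A(C1) = MTBF/(MTBF+MTTR) = 28079/(28079+108.5) = 0.996151
A(C2) = MTBF/(MTBF+MTTR) = 3899/(3899+99.1) = 0.975213
A(C3) = MTBF/(MTBF+MTTR) = 27592/(27592+32.4) = 0.998827
Series availability: 0.996151 × 0.975213 × 0.998827 = 0.97032

0.97032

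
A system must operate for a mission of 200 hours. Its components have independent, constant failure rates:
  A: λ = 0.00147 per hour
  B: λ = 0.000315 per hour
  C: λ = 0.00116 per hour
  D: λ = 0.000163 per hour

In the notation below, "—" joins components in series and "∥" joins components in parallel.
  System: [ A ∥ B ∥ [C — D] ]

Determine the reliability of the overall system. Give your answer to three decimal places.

0.996

R(A) = exp(−0.00147 × 200) = 0.74528
R(B) = exp(−0.000315 × 200) = 0.93894
R(C) = exp(−0.00116 × 200) = 0.79295
R(D) = exp(−0.000163 × 200) = 0.96793
Series (C and D): 0.79295 × 0.96793 = 0.76752
Parallel (A, B, and [0.76752]): 1 − (1 − 0.74528)(1 − 0.93894)(1 − 0.76752) = 0.996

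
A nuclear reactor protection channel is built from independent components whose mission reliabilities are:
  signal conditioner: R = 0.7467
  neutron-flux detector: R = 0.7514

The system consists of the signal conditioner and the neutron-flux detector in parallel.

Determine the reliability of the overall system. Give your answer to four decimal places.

0.9370

Parallel (signal conditioner and neutron-flux detector): 1 − (1 − 0.746700)(1 − 0.751400) = 0.9370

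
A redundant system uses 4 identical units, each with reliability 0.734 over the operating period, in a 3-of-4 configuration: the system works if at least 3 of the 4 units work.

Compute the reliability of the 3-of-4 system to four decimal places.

R = Σ_{i=3}^{4} C(4,i) p^i (1−p)^{4−i} with p = 0.734
C(4,3)·0.734^3·0.266^1 = 0.420756
C(4,4)·0.734^4·0.266^0 = 0.290258
Sum = 0.7110

0.7110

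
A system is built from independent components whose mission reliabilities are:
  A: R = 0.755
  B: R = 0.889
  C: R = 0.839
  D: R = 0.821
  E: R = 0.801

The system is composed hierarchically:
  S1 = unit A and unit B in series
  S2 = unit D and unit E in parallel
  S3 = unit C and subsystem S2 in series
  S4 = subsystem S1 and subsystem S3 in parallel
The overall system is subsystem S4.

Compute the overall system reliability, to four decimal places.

0.9372

Series (A and B): 0.755000 × 0.889000 = 0.671195
Parallel (D and E): 1 − (1 − 0.821000)(1 − 0.801000) = 0.964379
Series (C and [0.964379]): 0.839000 × 0.964379 = 0.809114
Parallel ([0.671195] and [0.809114]): 1 − (1 − 0.671195)(1 − 0.809114) = 0.9372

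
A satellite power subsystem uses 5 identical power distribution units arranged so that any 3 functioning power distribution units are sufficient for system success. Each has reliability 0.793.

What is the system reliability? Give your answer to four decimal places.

R = Σ_{i=3}^{5} C(5,i) p^i (1−p)^{5−i} with p = 0.793
C(5,3)·0.793^3·0.207^2 = 0.213678
C(5,4)·0.793^4·0.207^1 = 0.409292
C(5,5)·0.793^5·0.207^0 = 0.313593
Sum = 0.9366

0.9366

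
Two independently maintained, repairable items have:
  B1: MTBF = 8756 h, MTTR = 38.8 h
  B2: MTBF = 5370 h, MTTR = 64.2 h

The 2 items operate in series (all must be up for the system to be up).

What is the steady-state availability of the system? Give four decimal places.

A(B1) = MTBF/(MTBF+MTTR) = 8756/(8756+38.8) = 0.995588
A(B2) = MTBF/(MTBF+MTTR) = 5370/(5370+64.2) = 0.988186
Series availability: 0.995588 × 0.988186 = 0.9838

0.9838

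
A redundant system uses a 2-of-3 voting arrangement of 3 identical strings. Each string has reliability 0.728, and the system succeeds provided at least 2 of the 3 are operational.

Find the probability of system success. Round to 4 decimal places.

R = Σ_{i=2}^{3} C(3,i) p^i (1−p)^{3−i} with p = 0.728
C(3,2)·0.728^2·0.272^1 = 0.432467
C(3,3)·0.728^3·0.272^0 = 0.385828
Sum = 0.8183

0.8183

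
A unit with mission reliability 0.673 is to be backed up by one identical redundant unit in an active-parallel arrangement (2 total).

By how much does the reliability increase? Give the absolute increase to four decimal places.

0.2201

R_before = 0.673
R_after = 1 − (1 − 0.673)^2 = 0.8931
ΔR = 0.8931 − 0.673 = 0.2201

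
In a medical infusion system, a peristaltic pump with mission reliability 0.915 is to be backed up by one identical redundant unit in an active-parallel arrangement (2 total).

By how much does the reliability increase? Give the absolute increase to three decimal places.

R_before = 0.915
R_after = 1 − (1 − 0.915)^2 = 0.993
ΔR = 0.993 − 0.915 = 0.078

0.078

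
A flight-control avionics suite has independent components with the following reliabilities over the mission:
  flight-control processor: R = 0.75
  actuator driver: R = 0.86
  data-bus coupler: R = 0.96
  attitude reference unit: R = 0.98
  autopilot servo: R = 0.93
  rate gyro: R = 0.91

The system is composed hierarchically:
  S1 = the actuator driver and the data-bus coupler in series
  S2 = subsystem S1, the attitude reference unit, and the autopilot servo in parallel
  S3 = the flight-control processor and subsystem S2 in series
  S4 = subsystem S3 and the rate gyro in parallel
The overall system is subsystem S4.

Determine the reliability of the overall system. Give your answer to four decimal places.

0.9775

Series (actuator driver and data-bus coupler): 0.860000 × 0.960000 = 0.825600
Parallel ([0.825600], attitude reference unit, and autopilot servo): 1 − (1 − 0.825600)(1 − 0.980000)(1 − 0.930000) = 0.999756
Series (flight-control processor and [0.999756]): 0.750000 × 0.999756 = 0.749817
Parallel ([0.749817] and rate gyro): 1 − (1 − 0.749817)(1 − 0.910000) = 0.9775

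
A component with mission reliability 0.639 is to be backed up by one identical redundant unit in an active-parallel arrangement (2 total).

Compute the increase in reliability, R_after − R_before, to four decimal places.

R_before = 0.639
R_after = 1 − (1 − 0.639)^2 = 0.8697
ΔR = 0.8697 − 0.639 = 0.2307

0.2307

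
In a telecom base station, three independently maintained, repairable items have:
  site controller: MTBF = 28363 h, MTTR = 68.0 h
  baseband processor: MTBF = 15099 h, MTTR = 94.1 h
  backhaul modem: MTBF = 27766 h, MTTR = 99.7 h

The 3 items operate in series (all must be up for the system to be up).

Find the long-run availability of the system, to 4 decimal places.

A(site controller) = MTBF/(MTBF+MTTR) = 28363/(28363+68.0) = 0.997608
A(baseband processor) = MTBF/(MTBF+MTTR) = 15099/(15099+94.1) = 0.993806
A(backhaul modem) = MTBF/(MTBF+MTTR) = 27766/(27766+99.7) = 0.996422
Series availability: 0.997608 × 0.993806 × 0.996422 = 0.9879

0.9879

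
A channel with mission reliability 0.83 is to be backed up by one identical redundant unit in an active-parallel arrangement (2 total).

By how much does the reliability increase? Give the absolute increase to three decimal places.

R_before = 0.83
R_after = 1 − (1 − 0.83)^2 = 0.971
ΔR = 0.971 − 0.83 = 0.141

0.141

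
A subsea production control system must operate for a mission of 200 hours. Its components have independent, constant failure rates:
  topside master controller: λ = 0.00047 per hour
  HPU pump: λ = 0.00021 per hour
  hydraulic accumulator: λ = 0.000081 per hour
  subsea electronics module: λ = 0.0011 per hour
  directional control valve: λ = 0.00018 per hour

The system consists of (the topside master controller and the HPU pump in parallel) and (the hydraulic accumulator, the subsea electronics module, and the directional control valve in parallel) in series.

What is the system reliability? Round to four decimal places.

0.9962

R(topside master controller) = exp(−0.00047 × 200) = 0.910283
R(HPU pump) = exp(−0.00021 × 200) = 0.958870
R(hydraulic accumulator) = exp(−0.000081 × 200) = 0.983931
R(subsea electronics module) = exp(−0.0011 × 200) = 0.802519
R(directional control valve) = exp(−0.00018 × 200) = 0.964640
Parallel (topside master controller and HPU pump): 1 − (1 − 0.910283)(1 − 0.958870) = 0.996310
Parallel (hydraulic accumulator, subsea electronics module, and directional control valve): 1 − (1 − 0.983931)(1 − 0.802519)(1 − 0.964640) = 0.999888
Series ([0.996310] and [0.999888]): 0.996310 × 0.999888 = 0.9962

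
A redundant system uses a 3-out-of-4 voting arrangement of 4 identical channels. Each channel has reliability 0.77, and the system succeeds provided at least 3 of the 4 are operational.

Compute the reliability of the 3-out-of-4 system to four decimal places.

0.7715

R = Σ_{i=3}^{4} C(4,i) p^i (1−p)^{4−i} with p = 0.77
C(4,3)·0.77^3·0.23^1 = 0.420010
C(4,4)·0.77^4·0.23^0 = 0.351530
Sum = 0.7715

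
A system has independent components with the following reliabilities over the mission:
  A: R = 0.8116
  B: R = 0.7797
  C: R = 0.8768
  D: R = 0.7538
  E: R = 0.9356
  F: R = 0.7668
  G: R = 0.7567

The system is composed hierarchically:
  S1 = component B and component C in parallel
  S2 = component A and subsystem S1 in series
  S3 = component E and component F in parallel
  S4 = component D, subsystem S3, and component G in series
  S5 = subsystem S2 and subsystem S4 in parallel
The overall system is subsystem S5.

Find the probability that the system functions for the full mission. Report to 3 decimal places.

0.908

Parallel (B and C): 1 − (1 − 0.77970)(1 − 0.87680) = 0.97286
Series (A and [0.97286]): 0.81160 × 0.97286 = 0.78957
Parallel (E and F): 1 − (1 − 0.93560)(1 − 0.76680) = 0.98498
Series (D, [0.98498], and G): 0.75380 × 0.98498 × 0.75670 = 0.56183
Parallel ([0.78957] and [0.56183]): 1 − (1 − 0.78957)(1 − 0.56183) = 0.908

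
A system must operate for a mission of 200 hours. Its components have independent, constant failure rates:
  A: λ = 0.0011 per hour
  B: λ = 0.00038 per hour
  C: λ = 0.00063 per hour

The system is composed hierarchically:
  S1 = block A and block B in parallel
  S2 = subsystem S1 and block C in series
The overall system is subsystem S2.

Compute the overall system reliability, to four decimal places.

R(A) = exp(−0.0011 × 200) = 0.802519
R(B) = exp(−0.00038 × 200) = 0.926816
R(C) = exp(−0.00063 × 200) = 0.881615
Parallel (A and B): 1 − (1 − 0.802519)(1 − 0.926816) = 0.985548
Series ([0.985548] and C): 0.985548 × 0.881615 = 0.8689

0.8689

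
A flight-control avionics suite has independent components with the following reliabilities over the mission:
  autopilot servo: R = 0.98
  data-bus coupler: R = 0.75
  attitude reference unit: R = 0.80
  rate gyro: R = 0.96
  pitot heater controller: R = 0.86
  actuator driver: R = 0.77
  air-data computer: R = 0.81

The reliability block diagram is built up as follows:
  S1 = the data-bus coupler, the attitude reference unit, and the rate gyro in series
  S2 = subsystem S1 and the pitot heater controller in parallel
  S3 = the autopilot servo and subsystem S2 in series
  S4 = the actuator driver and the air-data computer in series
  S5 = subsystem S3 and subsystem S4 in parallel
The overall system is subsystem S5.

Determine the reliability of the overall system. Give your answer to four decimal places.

0.9706

Series (data-bus coupler, attitude reference unit, and rate gyro): 0.750000 × 0.800000 × 0.960000 = 0.576000
Parallel ([0.576000] and pitot heater controller): 1 − (1 − 0.576000)(1 − 0.860000) = 0.940640
Series (autopilot servo and [0.940640]): 0.980000 × 0.940640 = 0.921827
Series (actuator driver and air-data computer): 0.770000 × 0.810000 = 0.623700
Parallel ([0.921827] and [0.623700]): 1 − (1 − 0.921827)(1 − 0.623700) = 0.9706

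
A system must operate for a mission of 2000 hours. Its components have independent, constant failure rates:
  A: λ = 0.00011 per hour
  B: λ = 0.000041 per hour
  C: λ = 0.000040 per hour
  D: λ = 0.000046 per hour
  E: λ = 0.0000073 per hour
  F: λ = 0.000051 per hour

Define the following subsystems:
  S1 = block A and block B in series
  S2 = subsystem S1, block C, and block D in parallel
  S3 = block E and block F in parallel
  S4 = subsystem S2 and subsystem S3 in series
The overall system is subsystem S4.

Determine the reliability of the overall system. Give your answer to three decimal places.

0.997

R(A) = exp(−0.00011 × 2000) = 0.80252
R(B) = exp(−0.000041 × 2000) = 0.92127
R(C) = exp(−0.000040 × 2000) = 0.92312
R(D) = exp(−0.000046 × 2000) = 0.91211
R(E) = exp(−0.0000073 × 2000) = 0.98551
R(F) = exp(−0.000051 × 2000) = 0.90303
Series (A and B): 0.80252 × 0.92127 = 0.73934
Parallel ([0.73934], C, and D): 1 − (1 − 0.73934)(1 − 0.92312)(1 − 0.91211) = 0.99824
Parallel (E and F): 1 − (1 − 0.98551)(1 − 0.90303) = 0.99859
Series ([0.99824] and [0.99859]): 0.99824 × 0.99859 = 0.997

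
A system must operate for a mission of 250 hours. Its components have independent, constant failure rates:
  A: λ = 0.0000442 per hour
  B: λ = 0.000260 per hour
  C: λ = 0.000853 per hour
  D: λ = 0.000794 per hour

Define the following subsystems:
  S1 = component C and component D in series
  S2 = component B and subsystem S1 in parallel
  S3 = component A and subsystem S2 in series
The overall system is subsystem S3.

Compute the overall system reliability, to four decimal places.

0.9680

R(A) = exp(−0.0000442 × 250) = 0.989011
R(B) = exp(−0.000260 × 250) = 0.937067
R(C) = exp(−0.000853 × 250) = 0.807954
R(D) = exp(−0.000794 × 250) = 0.819960
Series (C and D): 0.807954 × 0.819960 = 0.662490
Parallel (B and [0.662490]): 1 − (1 − 0.937067)(1 − 0.662490) = 0.978759
Series (A and [0.978759]): 0.989011 × 0.978759 = 0.9680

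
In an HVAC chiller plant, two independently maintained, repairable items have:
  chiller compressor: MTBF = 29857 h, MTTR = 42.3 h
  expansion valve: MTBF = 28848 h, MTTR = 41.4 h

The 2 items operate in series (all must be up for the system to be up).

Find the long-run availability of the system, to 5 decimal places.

A(chiller compressor) = MTBF/(MTBF+MTTR) = 29857/(29857+42.3) = 0.998585
A(expansion valve) = MTBF/(MTBF+MTTR) = 28848/(28848+41.4) = 0.998567
Series availability: 0.998585 × 0.998567 = 0.99715

0.99715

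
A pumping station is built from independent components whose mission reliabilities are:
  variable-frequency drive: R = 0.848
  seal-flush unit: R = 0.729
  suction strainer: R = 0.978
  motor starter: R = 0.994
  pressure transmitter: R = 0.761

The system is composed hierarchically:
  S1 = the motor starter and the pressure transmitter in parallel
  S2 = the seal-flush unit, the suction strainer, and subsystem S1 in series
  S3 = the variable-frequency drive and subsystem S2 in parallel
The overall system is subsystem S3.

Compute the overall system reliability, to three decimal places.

Parallel (motor starter and pressure transmitter): 1 − (1 − 0.99400)(1 − 0.76100) = 0.99857
Series (seal-flush unit, suction strainer, and [0.99857]): 0.72900 × 0.97800 × 0.99857 = 0.71194
Parallel (variable-frequency drive and [0.71194]): 1 − (1 − 0.84800)(1 − 0.71194) = 0.956

0.956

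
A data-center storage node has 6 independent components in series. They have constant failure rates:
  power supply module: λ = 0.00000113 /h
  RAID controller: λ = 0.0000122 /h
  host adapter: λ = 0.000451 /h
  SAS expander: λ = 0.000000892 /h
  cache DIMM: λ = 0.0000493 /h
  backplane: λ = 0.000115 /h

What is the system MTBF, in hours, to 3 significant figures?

Series of exponential components: λ_sys = Σ λ_i
λ_sys = 0.00000113 + 0.0000122 + 0.000451 + 0.000000892 + 0.0000493 + 0.000115 = 6.2952e-04 /h
MTBF = 1 / λ_sys = 1590 h

1590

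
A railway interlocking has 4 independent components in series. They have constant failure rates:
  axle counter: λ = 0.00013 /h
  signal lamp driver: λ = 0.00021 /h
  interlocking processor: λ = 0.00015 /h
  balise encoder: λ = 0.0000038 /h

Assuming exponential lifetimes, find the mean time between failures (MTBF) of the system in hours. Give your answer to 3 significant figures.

2030

Series of exponential components: λ_sys = Σ λ_i
λ_sys = 0.00013 + 0.00021 + 0.00015 + 0.0000038 = 4.9380e-04 /h
MTBF = 1 / λ_sys = 2030 h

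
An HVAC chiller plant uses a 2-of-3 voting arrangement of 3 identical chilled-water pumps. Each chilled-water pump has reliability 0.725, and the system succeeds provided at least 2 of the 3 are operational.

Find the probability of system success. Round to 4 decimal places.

R = Σ_{i=2}^{3} C(3,i) p^i (1−p)^{3−i} with p = 0.725
C(3,2)·0.725^2·0.275^1 = 0.433641
C(3,3)·0.725^3·0.275^0 = 0.381078
Sum = 0.8147

0.8147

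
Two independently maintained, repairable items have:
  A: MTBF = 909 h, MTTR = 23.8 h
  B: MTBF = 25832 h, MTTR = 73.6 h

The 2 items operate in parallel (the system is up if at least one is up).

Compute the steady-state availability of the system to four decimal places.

0.9999

A(A) = MTBF/(MTBF+MTTR) = 909/(909+23.8) = 0.974485
A(B) = MTBF/(MTBF+MTTR) = 25832/(25832+73.6) = 0.997159
Parallel availability: 1 − (1 − 0.974485)(1 − 0.997159) = 0.9999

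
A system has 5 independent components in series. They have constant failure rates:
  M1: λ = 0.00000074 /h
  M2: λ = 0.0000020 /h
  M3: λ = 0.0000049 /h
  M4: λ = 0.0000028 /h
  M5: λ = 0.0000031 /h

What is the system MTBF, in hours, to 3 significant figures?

73900

Series of exponential components: λ_sys = Σ λ_i
λ_sys = 0.00000074 + 0.0000020 + 0.0000049 + 0.0000028 + 0.0000031 = 1.3540e-05 /h
MTBF = 1 / λ_sys = 73900 h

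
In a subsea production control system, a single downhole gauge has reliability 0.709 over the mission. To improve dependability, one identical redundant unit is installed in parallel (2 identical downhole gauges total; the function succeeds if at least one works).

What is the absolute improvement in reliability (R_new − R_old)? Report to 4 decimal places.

0.2063

R_before = 0.709
R_after = 1 − (1 − 0.709)^2 = 0.9153
ΔR = 0.9153 − 0.709 = 0.2063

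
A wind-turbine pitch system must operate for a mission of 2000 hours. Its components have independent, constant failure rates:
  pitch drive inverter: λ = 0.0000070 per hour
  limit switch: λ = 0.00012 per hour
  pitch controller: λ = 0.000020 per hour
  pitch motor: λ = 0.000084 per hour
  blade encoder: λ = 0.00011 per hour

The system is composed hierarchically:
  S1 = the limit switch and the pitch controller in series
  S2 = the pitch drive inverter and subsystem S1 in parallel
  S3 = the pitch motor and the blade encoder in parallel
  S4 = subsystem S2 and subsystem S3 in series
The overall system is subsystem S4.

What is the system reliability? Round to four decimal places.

R(pitch drive inverter) = exp(−0.0000070 × 2000) = 0.986098
R(limit switch) = exp(−0.00012 × 2000) = 0.786628
R(pitch controller) = exp(−0.000020 × 2000) = 0.960789
R(pitch motor) = exp(−0.000084 × 2000) = 0.845354
R(blade encoder) = exp(−0.00011 × 2000) = 0.802519
Series (limit switch and pitch controller): 0.786628 × 0.960789 = 0.755784
Parallel (pitch drive inverter and [0.755784]): 1 − (1 − 0.986098)(1 − 0.755784) = 0.996605
Parallel (pitch motor and blade encoder): 1 − (1 − 0.845354)(1 − 0.802519) = 0.969460
Series ([0.996605] and [0.969460]): 0.996605 × 0.969460 = 0.9662

0.9662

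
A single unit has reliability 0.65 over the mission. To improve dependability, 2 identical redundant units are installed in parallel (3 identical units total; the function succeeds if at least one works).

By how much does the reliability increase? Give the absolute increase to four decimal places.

0.3071

R_before = 0.65
R_after = 1 − (1 − 0.65)^3 = 0.9571
ΔR = 0.9571 − 0.65 = 0.3071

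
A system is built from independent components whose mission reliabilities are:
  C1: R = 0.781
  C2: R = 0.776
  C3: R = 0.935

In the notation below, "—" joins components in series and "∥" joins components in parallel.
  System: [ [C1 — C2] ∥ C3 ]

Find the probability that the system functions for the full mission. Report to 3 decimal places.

0.974

Series (C1 and C2): 0.78100 × 0.77600 = 0.60606
Parallel ([0.60606] and C3): 1 − (1 − 0.60606)(1 − 0.93500) = 0.974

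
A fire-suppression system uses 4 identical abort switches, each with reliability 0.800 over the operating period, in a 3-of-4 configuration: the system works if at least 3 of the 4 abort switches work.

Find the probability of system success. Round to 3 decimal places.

R = Σ_{i=3}^{4} C(4,i) p^i (1−p)^{4−i} with p = 0.800
C(4,3)·0.800^3·0.200^1 = 0.40960
C(4,4)·0.800^4·0.200^0 = 0.40960
Sum = 0.819

0.819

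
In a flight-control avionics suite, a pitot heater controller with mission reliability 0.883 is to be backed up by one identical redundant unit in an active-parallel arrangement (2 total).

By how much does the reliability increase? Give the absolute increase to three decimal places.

R_before = 0.883
R_after = 1 − (1 − 0.883)^2 = 0.986
ΔR = 0.986 − 0.883 = 0.103

0.103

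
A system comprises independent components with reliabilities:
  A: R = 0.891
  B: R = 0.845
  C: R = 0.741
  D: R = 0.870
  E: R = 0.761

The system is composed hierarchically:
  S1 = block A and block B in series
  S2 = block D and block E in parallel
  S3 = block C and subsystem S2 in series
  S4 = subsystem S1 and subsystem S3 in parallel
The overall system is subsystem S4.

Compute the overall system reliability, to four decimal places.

Series (A and B): 0.891000 × 0.845000 = 0.752895
Parallel (D and E): 1 − (1 − 0.870000)(1 − 0.761000) = 0.968930
Series (C and [0.968930]): 0.741000 × 0.968930 = 0.717977
Parallel ([0.752895] and [0.717977]): 1 − (1 − 0.752895)(1 − 0.717977) = 0.9303

0.9303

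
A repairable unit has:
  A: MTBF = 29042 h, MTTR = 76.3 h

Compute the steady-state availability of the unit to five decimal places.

A(A) = MTBF/(MTBF+MTTR) = 29042/(29042+76.3) = 0.99738

0.99738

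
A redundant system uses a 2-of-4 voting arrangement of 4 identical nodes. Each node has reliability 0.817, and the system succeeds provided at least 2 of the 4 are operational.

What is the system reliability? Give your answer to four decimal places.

0.9789

R = Σ_{i=2}^{4} C(4,i) p^i (1−p)^{4−i} with p = 0.817
C(4,2)·0.817^2·0.183^2 = 0.134121
C(4,3)·0.817^3·0.183^1 = 0.399188
C(4,4)·0.817^4·0.183^0 = 0.445542
Sum = 0.9789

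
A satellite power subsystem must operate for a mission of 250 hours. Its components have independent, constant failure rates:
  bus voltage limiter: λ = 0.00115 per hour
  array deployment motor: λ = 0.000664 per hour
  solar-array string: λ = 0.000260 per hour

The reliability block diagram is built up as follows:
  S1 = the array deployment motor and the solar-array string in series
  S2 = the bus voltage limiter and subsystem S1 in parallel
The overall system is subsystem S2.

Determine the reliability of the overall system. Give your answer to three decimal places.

0.948

R(bus voltage limiter) = exp(−0.00115 × 250) = 0.75014
R(array deployment motor) = exp(−0.000664 × 250) = 0.84705
R(solar-array string) = exp(−0.000260 × 250) = 0.93707
Series (array deployment motor and solar-array string): 0.84705 × 0.93707 = 0.79375
Parallel (bus voltage limiter and [0.79375]): 1 − (1 − 0.75014)(1 − 0.79375) = 0.948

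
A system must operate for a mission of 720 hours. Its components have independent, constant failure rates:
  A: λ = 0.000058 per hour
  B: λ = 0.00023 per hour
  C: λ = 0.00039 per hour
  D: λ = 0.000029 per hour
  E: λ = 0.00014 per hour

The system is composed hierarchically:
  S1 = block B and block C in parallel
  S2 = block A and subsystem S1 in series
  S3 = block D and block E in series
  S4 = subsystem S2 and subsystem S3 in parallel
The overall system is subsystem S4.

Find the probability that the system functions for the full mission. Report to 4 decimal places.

0.9912

R(A) = exp(−0.000058 × 720) = 0.959100
R(B) = exp(−0.00023 × 720) = 0.847385
R(C) = exp(−0.00039 × 720) = 0.755179
R(D) = exp(−0.000029 × 720) = 0.979336
R(E) = exp(−0.00014 × 720) = 0.904114
Parallel (B and C): 1 − (1 − 0.847385)(1 − 0.755179) = 0.962637
Series (A and [0.962637]): 0.959100 × 0.962637 = 0.923265
Series (D and E): 0.979336 × 0.904114 = 0.885431
Parallel ([0.923265] and [0.885431]): 1 − (1 − 0.923265)(1 − 0.885431) = 0.9912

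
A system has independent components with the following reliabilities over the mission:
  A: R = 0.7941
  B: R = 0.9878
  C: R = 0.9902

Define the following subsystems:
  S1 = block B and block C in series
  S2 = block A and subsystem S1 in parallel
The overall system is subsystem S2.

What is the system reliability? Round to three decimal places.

0.995

Series (B and C): 0.98780 × 0.99020 = 0.97812
Parallel (A and [0.97812]): 1 − (1 − 0.79410)(1 − 0.97812) = 0.995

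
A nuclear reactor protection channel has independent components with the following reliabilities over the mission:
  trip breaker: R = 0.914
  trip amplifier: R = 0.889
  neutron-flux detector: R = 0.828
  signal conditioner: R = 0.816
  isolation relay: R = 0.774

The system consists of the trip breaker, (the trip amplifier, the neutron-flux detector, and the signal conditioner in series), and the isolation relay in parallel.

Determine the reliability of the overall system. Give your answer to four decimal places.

0.9922

Series (trip amplifier, neutron-flux detector, and signal conditioner): 0.889000 × 0.828000 × 0.816000 = 0.600651
Parallel (trip breaker, [0.600651], and isolation relay): 1 − (1 − 0.914000)(1 − 0.600651)(1 − 0.774000) = 0.9922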